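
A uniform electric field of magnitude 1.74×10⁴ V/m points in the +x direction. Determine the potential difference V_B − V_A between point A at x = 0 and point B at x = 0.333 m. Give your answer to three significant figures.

In a uniform field, potential decreases in the direction of E: V_B − V_A = −E·Δx.
V_B − V_A = −(1.74×10⁴ V/m)(0.333 m) = -5790 V.

-5790 V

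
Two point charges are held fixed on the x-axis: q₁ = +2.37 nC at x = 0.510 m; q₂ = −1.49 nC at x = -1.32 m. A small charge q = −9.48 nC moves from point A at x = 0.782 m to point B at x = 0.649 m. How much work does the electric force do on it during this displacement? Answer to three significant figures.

7.06×10⁻⁷ J

The work done by the electric force is W_field = −ΔU = −q(V_B − V_A) = q(V_A − V_B).
At A: distances to the source charges are 0.272 m, 2.10 m; V_A = Σ kqᵢ/rᵢ = 72.0 V.
At B: distances to the source charges are 0.139 m, 1.97 m; V_B = Σ kqᵢ/rᵢ = 146 V.
ΔV = V_B − V_A = 74.5 V.
W_field = −qΔV = −(-9.48×10⁻⁹ C)(74.5 V) = 7.06×10⁻⁷ J.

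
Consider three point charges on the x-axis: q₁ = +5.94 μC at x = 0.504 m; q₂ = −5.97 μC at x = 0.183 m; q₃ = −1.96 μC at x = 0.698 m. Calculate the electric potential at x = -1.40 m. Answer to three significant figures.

-1.43×10⁴ V

The total potential is the scalar sum of each charge's contribution, V = Σ kqᵢ/rᵢ.
Distances from the field point to each charge: r₁ = 1.90 m, r₂ = 1.58 m, r₃ = 2.10 m.
V = k[(5.94×10⁻⁶)/(1.90) + (-5.97×10⁻⁶)/(1.58) + (-1.96×10⁻⁶)/(2.10)] = -1.43×10⁴ V.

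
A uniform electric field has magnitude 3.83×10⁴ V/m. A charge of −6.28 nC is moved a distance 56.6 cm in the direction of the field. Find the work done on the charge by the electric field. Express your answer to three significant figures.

The potential change for a displacement 56.6 cm in the direction of the field is ΔV = −Ed = -2.17×10⁴ V.
W_field = −qΔV = -1.36×10⁻⁴ J.

-1.36×10⁻⁴ J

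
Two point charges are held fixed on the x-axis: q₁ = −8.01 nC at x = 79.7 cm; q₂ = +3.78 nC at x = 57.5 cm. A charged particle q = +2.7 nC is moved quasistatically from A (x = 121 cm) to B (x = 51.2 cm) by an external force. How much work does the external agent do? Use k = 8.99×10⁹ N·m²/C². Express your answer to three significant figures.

For quasistatic motion the external work equals the change in potential energy: W_ext = qΔV = q(V_B − V_A).
At A: distances to the source charges are 0.413 m, 0.635 m; V_A = Σ kqᵢ/rᵢ = -121 V.
At B: distances to the source charges are 0.285 m, 0.0630 m; V_B = Σ kqᵢ/rᵢ = 287 V.
ΔV = V_B − V_A = 408 V.
W_ext = qΔV = (2.70×10⁻⁹ C)(408 V) = 1.10×10⁻⁶ J.

1.10×10⁻⁶ J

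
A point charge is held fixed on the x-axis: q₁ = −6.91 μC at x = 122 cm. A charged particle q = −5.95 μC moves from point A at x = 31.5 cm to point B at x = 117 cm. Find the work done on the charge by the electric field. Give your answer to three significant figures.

-6.98 J

The work done by the electric force is W_field = −ΔU = −q(V_B − V_A) = q(V_A − V_B).
At A: distance to the source charge is 0.905 m; V_A = kq₁/r = -6.86×10⁴ V.
At B: distance to the source charge is 0.0500 m; V_B = kq₁/r = -1.24×10⁶ V.
ΔV = V_B − V_A = -1.17×10⁶ V.
W_field = −qΔV = −(-5.95×10⁻⁶ C)(-1.17×10⁶ V) = -6.98 J.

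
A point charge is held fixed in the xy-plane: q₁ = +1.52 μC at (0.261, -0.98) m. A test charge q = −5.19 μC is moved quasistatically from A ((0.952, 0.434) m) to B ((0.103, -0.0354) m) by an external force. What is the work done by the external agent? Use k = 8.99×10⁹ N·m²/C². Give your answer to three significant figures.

For quasistatic motion the external work equals the change in potential energy: W_ext = qΔV = q(V_B − V_A).
At A: distance to the source charge is 1.57 m; V_A = kq₁/r = 8680 V.
At B: distance to the source charge is 0.958 m; V_B = kq₁/r = 1.43×10⁴ V.
ΔV = V_B − V_A = 5590 V.
W_ext = qΔV = (-5.19×10⁻⁶ C)(5590 V) = -0.0290 J.

-0.0290 J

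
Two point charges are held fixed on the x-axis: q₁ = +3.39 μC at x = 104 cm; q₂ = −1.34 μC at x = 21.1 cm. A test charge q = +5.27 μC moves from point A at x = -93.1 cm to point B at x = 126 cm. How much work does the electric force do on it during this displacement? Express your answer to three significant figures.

The work done by the electric force is W_field = −ΔU = −q(V_B − V_A) = q(V_A − V_B).
At A: distances to the source charges are 1.97 m, 1.14 m; V_A = Σ kqᵢ/rᵢ = 4910 V.
At B: distances to the source charges are 0.220 m, 1.05 m; V_B = Σ kqᵢ/rᵢ = 1.27×10⁵ V.
ΔV = V_B − V_A = 1.22×10⁵ V.
W_field = −qΔV = −(5.27×10⁻⁶ C)(1.22×10⁵ V) = -0.644 J.

-0.644 J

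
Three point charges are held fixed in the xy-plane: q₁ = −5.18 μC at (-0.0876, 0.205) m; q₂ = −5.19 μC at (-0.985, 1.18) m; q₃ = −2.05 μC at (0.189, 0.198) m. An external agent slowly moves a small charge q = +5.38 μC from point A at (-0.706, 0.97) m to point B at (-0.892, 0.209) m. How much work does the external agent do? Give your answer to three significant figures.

For quasistatic motion the external work equals the change in potential energy: W_ext = qΔV = q(V_B − V_A).
At A: distances to the source charges are 0.984 m, 0.349 m, 1.18 m; V_A = Σ kqᵢ/rᵢ = -1.97×10⁵ V.
At B: distances to the source charges are 0.804 m, 0.975 m, 1.08 m; V_B = Σ kqᵢ/rᵢ = -1.23×10⁵ V.
ΔV = V_B − V_A = 7.38×10⁴ V.
W_ext = qΔV = (5.38×10⁻⁶ C)(7.38×10⁴ V) = 0.397 J.

0.397 J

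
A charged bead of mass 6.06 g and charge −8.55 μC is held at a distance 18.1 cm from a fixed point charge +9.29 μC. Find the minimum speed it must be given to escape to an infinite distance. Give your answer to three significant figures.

36.1 m/s

To just escape, total mechanical energy must reach zero at infinity: ½mv²_min + U = 0, so ½mv²_min = −U = |kQq|/r.
|U| = |kQq|/r = (8.99×10⁹ N·m²/C²)(9.29×10⁻⁶)(8.55×10⁻⁶)/(0.181) = 3.95 J.
v_min = √(2|U|/m) = √(2·3.95/6.06×10⁻³) = 36.1 m/s.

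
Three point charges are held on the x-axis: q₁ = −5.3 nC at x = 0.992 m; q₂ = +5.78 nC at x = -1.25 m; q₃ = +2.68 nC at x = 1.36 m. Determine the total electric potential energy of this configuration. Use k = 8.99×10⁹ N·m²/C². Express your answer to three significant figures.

-4.16×10⁻⁷ J

The work to assemble the configuration equals its total potential energy, U = Σ kqᵢqⱼ/rᵢⱼ over all pairs.
Pair separations: r₁₂ = 2.24 m, r₁₃ = 0.368 m, r₂₃ = 2.61 m.
U = (-1.23×10⁻⁷) + (-3.47×10⁻⁷) + (5.34×10⁻⁸) = -4.16×10⁻⁷ J.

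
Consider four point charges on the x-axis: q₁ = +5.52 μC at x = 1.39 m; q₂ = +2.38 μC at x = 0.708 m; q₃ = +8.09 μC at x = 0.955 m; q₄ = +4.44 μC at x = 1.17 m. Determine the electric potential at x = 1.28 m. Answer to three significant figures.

Electric potential is a scalar, so the contributions from each charge add algebraically: V = Σ kqᵢ/rᵢ.
Distances from the field point to each charge: r₁ = 0.110 m, r₂ = 0.572 m, r₃ = 0.325 m, r₄ = 0.110 m.
V = k[(5.52×10⁻⁶)/(0.110) + (2.38×10⁻⁶)/(0.572) + (8.09×10⁻⁶)/(0.325) + (4.44×10⁻⁶)/(0.110)] = 1.08×10⁶ V.

1.08×10⁶ V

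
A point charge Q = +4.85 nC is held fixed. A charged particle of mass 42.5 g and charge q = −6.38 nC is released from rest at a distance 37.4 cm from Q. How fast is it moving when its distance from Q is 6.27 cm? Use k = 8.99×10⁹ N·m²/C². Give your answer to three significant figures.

0.0132 m/s

Only the electrostatic force acts, so mechanical energy is conserved: ½mv² = U₁ − U₂ = kQq(1/r₁ − 1/r₂).
U₁ − U₂ = (8.99×10⁹ N·m²/C²)(4.85×10⁻⁹ C)(-6.38×10⁻⁹ C)(1/0.374 − 1/0.0627) = 3.69×10⁻⁶ J.
v = √(2·3.69×10⁻⁶/0.0425) = 0.0132 m/s.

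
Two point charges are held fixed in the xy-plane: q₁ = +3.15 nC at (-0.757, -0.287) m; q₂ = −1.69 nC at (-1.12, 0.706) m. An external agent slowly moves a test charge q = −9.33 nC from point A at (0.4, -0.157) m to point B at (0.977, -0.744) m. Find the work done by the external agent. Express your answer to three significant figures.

5.41×10⁻⁸ J

For quasistatic motion the external work equals the change in potential energy: W_ext = qΔV = q(V_B − V_A).
At A: distances to the source charges are 1.16 m, 1.75 m; V_A = Σ kqᵢ/rᵢ = 15.6 V.
At B: distances to the source charges are 1.79 m, 2.55 m; V_B = Σ kqᵢ/rᵢ = 9.83 V.
ΔV = V_B − V_A = -5.80 V.
W_ext = qΔV = (-9.33×10⁻⁹ C)(-5.80 V) = 5.41×10⁻⁸ J.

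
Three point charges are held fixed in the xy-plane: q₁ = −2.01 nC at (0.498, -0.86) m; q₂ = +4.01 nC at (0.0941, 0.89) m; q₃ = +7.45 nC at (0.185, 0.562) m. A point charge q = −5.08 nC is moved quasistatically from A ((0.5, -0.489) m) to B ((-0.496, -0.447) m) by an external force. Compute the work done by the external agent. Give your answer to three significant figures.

-1.29×10⁻⁷ J

For quasistatic motion the external work equals the change in potential energy: W_ext = qΔV = q(V_B − V_A).
At A: distances to the source charges are 0.371 m, 1.44 m, 1.10 m; V_A = Σ kqᵢ/rᵢ = 37.4 V.
At B: distances to the source charges are 1.08 m, 1.46 m, 1.22 m; V_B = Σ kqᵢ/rᵢ = 62.9 V.
ΔV = V_B − V_A = 25.5 V.
W_ext = qΔV = (-5.08×10⁻⁹ C)(25.5 V) = -1.29×10⁻⁷ J.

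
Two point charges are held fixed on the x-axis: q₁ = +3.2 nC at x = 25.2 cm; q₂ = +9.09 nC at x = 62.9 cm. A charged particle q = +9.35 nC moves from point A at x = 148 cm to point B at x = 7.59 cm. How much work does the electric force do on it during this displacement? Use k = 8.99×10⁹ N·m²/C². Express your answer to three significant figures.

The work done by the electric force is W_field = −ΔU = −q(V_B − V_A) = q(V_A − V_B).
At A: distances to the source charges are 1.23 m, 0.851 m; V_A = Σ kqᵢ/rᵢ = 119 V.
At B: distances to the source charges are 0.176 m, 0.553 m; V_B = Σ kqᵢ/rᵢ = 311 V.
ΔV = V_B − V_A = 192 V.
W_field = −qΔV = −(9.35×10⁻⁹ C)(192 V) = -1.79×10⁻⁶ J.

-1.79×10⁻⁶ J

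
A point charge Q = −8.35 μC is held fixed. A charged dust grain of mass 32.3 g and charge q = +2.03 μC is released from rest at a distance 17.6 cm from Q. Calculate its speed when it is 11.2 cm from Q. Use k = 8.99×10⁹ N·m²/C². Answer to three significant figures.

Only the electrostatic force acts, so mechanical energy is conserved: ½mv² = U₁ − U₂ = kQq(1/r₁ − 1/r₂).
U₁ − U₂ = (8.99×10⁹ N·m²/C²)(-8.35×10⁻⁶ C)(2.03×10⁻⁶ C)(1/0.176 − 1/0.112) = 0.495 J.
v = √(2·0.495/0.0323) = 5.53 m/s.

5.53 m/s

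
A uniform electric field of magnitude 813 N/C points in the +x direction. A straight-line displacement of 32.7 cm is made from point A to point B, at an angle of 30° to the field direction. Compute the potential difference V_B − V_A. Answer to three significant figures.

Only the component of displacement along E changes the potential: ΔV = −E·d·cosθ.
ΔV = −(813 V/m)(0.327 m)cos30° = -230 V.

-230 V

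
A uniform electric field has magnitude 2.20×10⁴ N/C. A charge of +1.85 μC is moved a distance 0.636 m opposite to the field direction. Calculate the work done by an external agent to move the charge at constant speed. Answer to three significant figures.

0.0259 J

The potential change for a displacement 0.636 m opposite to the field direction is ΔV = +Ed = 1.40×10⁴ V.
W_ext = qΔV = 0.0259 J.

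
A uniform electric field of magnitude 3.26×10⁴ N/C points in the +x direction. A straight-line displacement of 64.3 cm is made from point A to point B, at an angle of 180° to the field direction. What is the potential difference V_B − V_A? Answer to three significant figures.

2.10×10⁴ V

Only the component of displacement along E changes the potential: ΔV = −E·d·cosθ.
ΔV = −(3.26×10⁴ V/m)(0.643 m)cos180° = 2.10×10⁴ V.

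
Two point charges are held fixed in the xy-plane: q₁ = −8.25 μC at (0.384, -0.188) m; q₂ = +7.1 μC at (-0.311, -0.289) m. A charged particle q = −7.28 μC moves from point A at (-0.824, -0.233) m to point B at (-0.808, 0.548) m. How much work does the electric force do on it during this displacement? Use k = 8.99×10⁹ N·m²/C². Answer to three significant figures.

-0.362 J

The work done by the electric force is W_field = −ΔU = −q(V_B − V_A) = q(V_A − V_B).
At A: distances to the source charges are 1.21 m, 0.516 m; V_A = Σ kqᵢ/rᵢ = 6.23×10⁴ V.
At B: distances to the source charges are 1.40 m, 0.973 m; V_B = Σ kqᵢ/rᵢ = 1.26×10⁴ V.
ΔV = V_B − V_A = -4.97×10⁴ V.
W_field = −qΔV = −(-7.28×10⁻⁶ C)(-4.97×10⁴ V) = -0.362 J.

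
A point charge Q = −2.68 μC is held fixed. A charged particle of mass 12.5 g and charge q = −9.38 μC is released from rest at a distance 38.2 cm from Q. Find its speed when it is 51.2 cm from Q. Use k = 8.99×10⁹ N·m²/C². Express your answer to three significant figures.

4.90 m/s

Only the electrostatic force acts, so mechanical energy is conserved: ½mv² = U₁ − U₂ = kQq(1/r₁ − 1/r₂).
U₁ − U₂ = (8.99×10⁹ N·m²/C²)(-2.68×10⁻⁶ C)(-9.38×10⁻⁶ C)(1/0.382 − 1/0.512) = 0.150 J.
v = √(2·0.150/0.0125) = 4.90 m/s.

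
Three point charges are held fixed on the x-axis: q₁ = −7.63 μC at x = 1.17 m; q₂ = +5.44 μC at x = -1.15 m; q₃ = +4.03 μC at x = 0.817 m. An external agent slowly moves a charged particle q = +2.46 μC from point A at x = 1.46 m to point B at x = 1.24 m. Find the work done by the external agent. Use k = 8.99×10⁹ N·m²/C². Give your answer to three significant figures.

-1.75 J

For quasistatic motion the external work equals the change in potential energy: W_ext = qΔV = q(V_B − V_A).
At A: distances to the source charges are 0.290 m, 2.61 m, 0.643 m; V_A = Σ kqᵢ/rᵢ = -1.61×10⁵ V.
At B: distances to the source charges are 0.0700 m, 2.39 m, 0.423 m; V_B = Σ kqᵢ/rᵢ = -8.74×10⁵ V.
ΔV = V_B − V_A = -7.12×10⁵ V.
W_ext = qΔV = (2.46×10⁻⁶ C)(-7.12×10⁵ V) = -1.75 J.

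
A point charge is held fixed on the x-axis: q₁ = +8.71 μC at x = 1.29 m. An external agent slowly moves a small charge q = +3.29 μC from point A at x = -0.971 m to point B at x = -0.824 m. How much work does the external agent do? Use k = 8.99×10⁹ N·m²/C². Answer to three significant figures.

7.92×10⁻³ J

For quasistatic motion the external work equals the change in potential energy: W_ext = qΔV = q(V_B − V_A).
At A: distance to the source charge is 2.26 m; V_A = kq₁/r = 3.46×10⁴ V.
At B: distance to the source charge is 2.11 m; V_B = kq₁/r = 3.70×10⁴ V.
ΔV = V_B − V_A = 2410 V.
W_ext = qΔV = (3.29×10⁻⁶ C)(2410 V) = 7.92×10⁻³ J.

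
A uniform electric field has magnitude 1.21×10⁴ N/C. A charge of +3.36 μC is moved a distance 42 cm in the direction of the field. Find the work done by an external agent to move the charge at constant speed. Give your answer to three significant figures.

The potential change for a displacement 42 cm in the direction of the field is ΔV = −Ed = -5080 V.
W_ext = qΔV = -0.0171 J.

-0.0171 J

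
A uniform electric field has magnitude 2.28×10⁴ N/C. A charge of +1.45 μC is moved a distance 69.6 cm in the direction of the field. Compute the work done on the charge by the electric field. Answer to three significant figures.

The potential change for a displacement 69.6 cm in the direction of the field is ΔV = −Ed = -1.59×10⁴ V.
W_field = −qΔV = 0.0230 J.

0.0230 J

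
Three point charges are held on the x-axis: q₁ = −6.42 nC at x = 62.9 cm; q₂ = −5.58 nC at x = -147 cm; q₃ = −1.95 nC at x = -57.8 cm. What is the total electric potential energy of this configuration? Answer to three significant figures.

3.56×10⁻⁷ J

The work to assemble the configuration equals its total potential energy, U = Σ kqᵢqⱼ/rᵢⱼ over all pairs.
Pair separations: r₁₂ = 2.10 m, r₁₃ = 1.21 m, r₂₃ = 0.892 m.
U = (1.53×10⁻⁷) + (9.32×10⁻⁸) + (1.10×10⁻⁷) = 3.56×10⁻⁷ J.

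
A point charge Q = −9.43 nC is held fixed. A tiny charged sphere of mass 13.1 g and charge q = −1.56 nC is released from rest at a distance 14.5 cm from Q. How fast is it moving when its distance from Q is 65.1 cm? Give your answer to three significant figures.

Only the electrostatic force acts, so mechanical energy is conserved: ½mv² = U₁ − U₂ = kQq(1/r₁ − 1/r₂).
U₁ − U₂ = (8.99×10⁹ N·m²/C²)(-9.43×10⁻⁹ C)(-1.56×10⁻⁹ C)(1/0.145 − 1/0.651) = 7.09×10⁻⁷ J.
v = √(2·7.09×10⁻⁷/0.0131) = 0.0104 m/s.

0.0104 m/s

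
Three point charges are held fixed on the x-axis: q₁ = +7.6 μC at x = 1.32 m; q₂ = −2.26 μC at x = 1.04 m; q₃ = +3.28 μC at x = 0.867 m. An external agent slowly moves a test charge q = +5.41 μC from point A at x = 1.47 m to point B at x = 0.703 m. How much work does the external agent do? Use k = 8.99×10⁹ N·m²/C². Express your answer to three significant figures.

-1.23 J

For quasistatic motion the external work equals the change in potential energy: W_ext = qΔV = q(V_B − V_A).
At A: distances to the source charges are 0.150 m, 0.430 m, 0.603 m; V_A = Σ kqᵢ/rᵢ = 4.57×10⁵ V.
At B: distances to the source charges are 0.617 m, 0.337 m, 0.164 m; V_B = Σ kqᵢ/rᵢ = 2.30×10⁵ V.
ΔV = V_B − V_A = -2.27×10⁵ V.
W_ext = qΔV = (5.41×10⁻⁶ C)(-2.27×10⁵ V) = -1.23 J.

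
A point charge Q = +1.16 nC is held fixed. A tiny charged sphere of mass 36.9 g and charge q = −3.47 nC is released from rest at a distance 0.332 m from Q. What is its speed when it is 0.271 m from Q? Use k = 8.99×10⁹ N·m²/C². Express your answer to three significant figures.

Only the electrostatic force acts, so mechanical energy is conserved: ½mv² = U₁ − U₂ = kQq(1/r₁ − 1/r₂).
U₁ − U₂ = (8.99×10⁹ N·m²/C²)(1.16×10⁻⁹ C)(-3.47×10⁻⁹ C)(1/0.332 − 1/0.271) = 2.45×10⁻⁸ J.
v = √(2·2.45×10⁻⁸/0.0369) = 1.15×10⁻³ m/s.

1.15×10⁻³ m/s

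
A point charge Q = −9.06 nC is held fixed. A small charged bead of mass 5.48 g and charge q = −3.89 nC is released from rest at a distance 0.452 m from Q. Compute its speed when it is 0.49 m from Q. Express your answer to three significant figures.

4.45×10⁻³ m/s

Only the electrostatic force acts, so mechanical energy is conserved: ½mv² = U₁ − U₂ = kQq(1/r₁ − 1/r₂).
U₁ − U₂ = (8.99×10⁹ N·m²/C²)(-9.06×10⁻⁹ C)(-3.89×10⁻⁹ C)(1/0.452 − 1/0.490) = 5.44×10⁻⁸ J.
v = √(2·5.44×10⁻⁸/5.48×10⁻³) = 4.45×10⁻³ m/s.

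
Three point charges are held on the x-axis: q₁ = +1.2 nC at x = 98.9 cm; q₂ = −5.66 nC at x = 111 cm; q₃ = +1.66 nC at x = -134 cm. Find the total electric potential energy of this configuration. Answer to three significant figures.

The assembly work is the sum of pairwise potential energies, U = Σ_{i<j} kqᵢqⱼ/rᵢⱼ.
Pair separations: r₁₂ = 0.121 m, r₁₃ = 2.33 m, r₂₃ = 2.45 m.
U = (-5.05×10⁻⁷) + (7.69×10⁻⁹) + (-3.45×10⁻⁸) = -5.31×10⁻⁷ J.

-5.31×10⁻⁷ J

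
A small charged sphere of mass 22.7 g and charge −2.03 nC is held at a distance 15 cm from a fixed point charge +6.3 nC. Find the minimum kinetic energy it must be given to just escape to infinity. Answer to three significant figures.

7.66×10⁻⁷ J

To just escape, total mechanical energy must reach zero at infinity: ½mv²_min + U = 0, so ½mv²_min = −U = |kQq|/r.
|U| = |kQq|/r = (8.99×10⁹ N·m²/C²)(6.30×10⁻⁹)(2.03×10⁻⁹)/(0.150) = 7.66×10⁻⁷ J.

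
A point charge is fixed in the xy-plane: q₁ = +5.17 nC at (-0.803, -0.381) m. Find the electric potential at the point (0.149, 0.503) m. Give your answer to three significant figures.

The total potential is the scalar sum of each charge's contribution, V = Σ kqᵢ/rᵢ.
Distances from the field point to each charge: r₁ = 1.30 m.
V = k[(5.17×10⁻⁹)/(1.30)] = 35.8 V.

35.8 V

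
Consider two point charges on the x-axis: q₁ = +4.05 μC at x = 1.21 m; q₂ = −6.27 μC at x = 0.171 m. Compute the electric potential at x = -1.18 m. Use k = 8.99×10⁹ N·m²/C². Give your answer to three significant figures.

The total potential is the scalar sum of each charge's contribution, V = Σ kqᵢ/rᵢ.
Distances from the field point to each charge: r₁ = 2.39 m, r₂ = 1.35 m.
V = k[(4.05×10⁻⁶)/(2.39) + (-6.27×10⁻⁶)/(1.35)] = -2.65×10⁴ V.

-2.65×10⁴ V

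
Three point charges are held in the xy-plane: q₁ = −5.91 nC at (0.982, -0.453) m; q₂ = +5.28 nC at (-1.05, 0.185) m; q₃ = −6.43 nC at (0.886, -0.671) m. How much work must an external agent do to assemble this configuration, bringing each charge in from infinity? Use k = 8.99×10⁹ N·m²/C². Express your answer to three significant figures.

The work to assemble the configuration equals its total potential energy, U = Σ kqᵢqⱼ/rᵢⱼ over all pairs.
Pair separations: r₁₂ = 2.13 m, r₁₃ = 0.238 m, r₂₃ = 2.12 m.
U = (-1.32×10⁻⁷) + (1.43×10⁻⁶) + (-1.44×10⁻⁷) = 1.16×10⁻⁶ J.

1.16×10⁻⁶ J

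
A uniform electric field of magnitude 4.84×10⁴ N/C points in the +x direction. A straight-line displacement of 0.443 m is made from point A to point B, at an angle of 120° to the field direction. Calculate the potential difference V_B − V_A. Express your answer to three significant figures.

Only the component of displacement along E changes the potential: ΔV = −E·d·cosθ.
ΔV = −(4.84×10⁴ V/m)(0.443 m)cos120° = 1.07×10⁴ V.

1.07×10⁴ V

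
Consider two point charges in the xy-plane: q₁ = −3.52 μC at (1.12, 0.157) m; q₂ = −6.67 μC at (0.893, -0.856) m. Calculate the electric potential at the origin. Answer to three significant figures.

-7.65×10⁴ V

Electric potential is a scalar, so the contributions from each charge add algebraically: V = Σ kqᵢ/rᵢ.
Distances from the field point to each charge: r₁ = 1.13 m, r₂ = 1.24 m.
V = k[(-3.52×10⁻⁶)/(1.13) + (-6.67×10⁻⁶)/(1.24)] = -7.65×10⁴ V.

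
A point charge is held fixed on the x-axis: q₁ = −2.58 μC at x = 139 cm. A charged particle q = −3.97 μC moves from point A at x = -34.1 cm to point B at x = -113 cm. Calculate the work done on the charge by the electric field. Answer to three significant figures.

The work done by the electric force is W_field = −ΔU = −q(V_B − V_A) = q(V_A − V_B).
At A: distance to the source charge is 1.73 m; V_A = kq₁/r = -1.34×10⁴ V.
At B: distance to the source charge is 2.52 m; V_B = kq₁/r = -9200 V.
ΔV = V_B − V_A = 4200 V.
W_field = −qΔV = −(-3.97×10⁻⁶ C)(4200 V) = 0.0167 J.

0.0167 J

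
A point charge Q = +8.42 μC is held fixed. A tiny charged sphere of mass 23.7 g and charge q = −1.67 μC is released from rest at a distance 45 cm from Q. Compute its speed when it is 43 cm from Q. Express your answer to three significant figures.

1.05 m/s

Only the electrostatic force acts, so mechanical energy is conserved: ½mv² = U₁ − U₂ = kQq(1/r₁ − 1/r₂).
U₁ − U₂ = (8.99×10⁹ N·m²/C²)(8.42×10⁻⁶ C)(-1.67×10⁻⁶ C)(1/0.450 − 1/0.430) = 0.0131 J.
v = √(2·0.0131/0.0237) = 1.05 m/s.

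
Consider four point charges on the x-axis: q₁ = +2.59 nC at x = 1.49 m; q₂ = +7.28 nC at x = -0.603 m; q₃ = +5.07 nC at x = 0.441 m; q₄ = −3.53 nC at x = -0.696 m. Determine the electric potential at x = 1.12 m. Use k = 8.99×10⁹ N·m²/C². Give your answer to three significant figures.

151 V

The total potential is the scalar sum of each charge's contribution, V = Σ kqᵢ/rᵢ.
Distances from the field point to each charge: r₁ = 0.370 m, r₂ = 1.72 m, r₃ = 0.679 m, r₄ = 1.82 m.
V = k[(2.59×10⁻⁹)/(0.370) + (7.28×10⁻⁹)/(1.72) + (5.07×10⁻⁹)/(0.679) + (-3.53×10⁻⁹)/(1.82)] = 151 V.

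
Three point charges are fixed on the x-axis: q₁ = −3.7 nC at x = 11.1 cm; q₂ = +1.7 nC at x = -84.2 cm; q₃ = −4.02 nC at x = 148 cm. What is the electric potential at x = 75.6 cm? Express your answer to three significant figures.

Electric potential is a scalar, so the contributions from each charge add algebraically: V = Σ kqᵢ/rᵢ.
Distances from the field point to each charge: r₁ = 0.645 m, r₂ = 1.60 m, r₃ = 0.724 m.
V = k[(-3.70×10⁻⁹)/(0.645) + (1.70×10⁻⁹)/(1.60) + (-4.02×10⁻⁹)/(0.724)] = -91.9 V.

-91.9 V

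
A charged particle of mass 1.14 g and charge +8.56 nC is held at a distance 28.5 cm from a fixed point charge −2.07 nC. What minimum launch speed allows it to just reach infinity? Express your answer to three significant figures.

0.0313 m/s

To just escape, total mechanical energy must reach zero at infinity: ½mv²_min + U = 0, so ½mv²_min = −U = |kQq|/r.
|U| = |kQq|/r = (8.99×10⁹ N·m²/C²)(2.07×10⁻⁹)(8.56×10⁻⁹)/(0.285) = 5.59×10⁻⁷ J.
v_min = √(2|U|/m) = √(2·5.59×10⁻⁷/1.14×10⁻³) = 0.0313 m/s.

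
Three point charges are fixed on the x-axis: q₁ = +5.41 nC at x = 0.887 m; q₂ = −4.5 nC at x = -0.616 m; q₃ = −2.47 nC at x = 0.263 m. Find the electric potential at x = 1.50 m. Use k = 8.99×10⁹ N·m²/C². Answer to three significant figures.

The total potential is the scalar sum of each charge's contribution, V = Σ kqᵢ/rᵢ.
Distances from the field point to each charge: r₁ = 0.613 m, r₂ = 2.12 m, r₃ = 1.24 m.
V = k[(5.41×10⁻⁹)/(0.613) + (-4.50×10⁻⁹)/(2.12) + (-2.47×10⁻⁹)/(1.24)] = 42.3 V.

42.3 V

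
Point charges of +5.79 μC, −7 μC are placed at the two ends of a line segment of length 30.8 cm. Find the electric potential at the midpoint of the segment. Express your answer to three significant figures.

-7.06×10⁴ V

The total potential is the scalar sum of each charge's contribution, V = Σ kqᵢ/rᵢ.
Each charge is 0.154 m from the midpoint.
V = k[(5.79×10⁻⁶)/(0.154) + (-7.00×10⁻⁶)/(0.154)] = -7.06×10⁴ V.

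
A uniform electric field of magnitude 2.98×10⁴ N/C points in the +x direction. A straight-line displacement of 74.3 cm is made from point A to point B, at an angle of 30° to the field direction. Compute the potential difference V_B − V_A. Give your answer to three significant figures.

Only the component of displacement along E changes the potential: ΔV = −E·d·cosθ.
ΔV = −(2.98×10⁴ V/m)(0.743 m)cos30° = -1.92×10⁴ V.

-1.92×10⁴ V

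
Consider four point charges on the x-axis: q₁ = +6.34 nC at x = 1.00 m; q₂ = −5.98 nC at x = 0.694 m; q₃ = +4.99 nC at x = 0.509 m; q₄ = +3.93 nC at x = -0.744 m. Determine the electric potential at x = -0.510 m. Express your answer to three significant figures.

Electric potential is a scalar, so the contributions from each charge add algebraically: V = Σ kqᵢ/rᵢ.
Distances from the field point to each charge: r₁ = 1.51 m, r₂ = 1.20 m, r₃ = 1.02 m, r₄ = 0.234 m.
V = k[(6.34×10⁻⁹)/(1.51) + (-5.98×10⁻⁹)/(1.20) + (4.99×10⁻⁹)/(1.02) + (3.93×10⁻⁹)/(0.234)] = 188 V.

188 V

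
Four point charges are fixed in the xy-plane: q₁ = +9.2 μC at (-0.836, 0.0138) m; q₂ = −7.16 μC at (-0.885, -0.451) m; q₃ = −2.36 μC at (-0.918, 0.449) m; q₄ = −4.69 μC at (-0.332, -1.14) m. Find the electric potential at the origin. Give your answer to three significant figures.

Electric potential is a scalar, so the contributions from each charge add algebraically: V = Σ kqᵢ/rᵢ.
Distances from the field point to each charge: r₁ = 0.836 m, r₂ = 0.993 m, r₃ = 1.02 m, r₄ = 1.19 m.
V = k[(9.20×10⁻⁶)/(0.836) + (-7.16×10⁻⁶)/(0.993) + (-2.36×10⁻⁶)/(1.02) + (-4.69×10⁻⁶)/(1.19)] = -2.22×10⁴ V.

-2.22×10⁴ V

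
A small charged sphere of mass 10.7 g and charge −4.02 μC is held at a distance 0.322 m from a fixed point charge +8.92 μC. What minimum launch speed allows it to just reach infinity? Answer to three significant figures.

13.7 m/s

To just escape, total mechanical energy must reach zero at infinity: ½mv²_min + U = 0, so ½mv²_min = −U = |kQq|/r.
|U| = |kQq|/r = (8.99×10⁹ N·m²/C²)(8.92×10⁻⁶)(4.02×10⁻⁶)/(0.322) = 1.00 J.
v_min = √(2|U|/m) = √(2·1.00/0.0107) = 13.7 m/s.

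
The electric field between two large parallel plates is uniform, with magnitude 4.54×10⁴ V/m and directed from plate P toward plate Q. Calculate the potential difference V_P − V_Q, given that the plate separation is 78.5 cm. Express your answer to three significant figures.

In a uniform field, potential decreases in the direction of E: ΔV = −E·d for a displacement d parallel to E.
Going from Q to P is a displacement of 78.5 cm opposite to the field, so V_P − V_Q = +Ed = 3.56×10⁴ V.

3.56×10⁴ V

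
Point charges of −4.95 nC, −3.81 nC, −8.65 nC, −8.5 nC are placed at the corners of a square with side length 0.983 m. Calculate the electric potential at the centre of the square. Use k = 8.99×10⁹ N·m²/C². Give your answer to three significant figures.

Electric potential is a scalar, so the contributions from each charge add algebraically: V = Σ kqᵢ/rᵢ.
The distance from each corner to the centre is a√2/2 = 0.695 m.
V = k[(-4.95×10⁻⁹)/(0.695) + (-3.81×10⁻⁹)/(0.695) + (-8.65×10⁻⁹)/(0.695) + (-8.50×10⁻⁹)/(0.695)] = -335 V.

-335 V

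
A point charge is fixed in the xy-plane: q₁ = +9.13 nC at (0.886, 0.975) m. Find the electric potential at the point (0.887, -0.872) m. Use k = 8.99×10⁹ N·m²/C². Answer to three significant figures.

The total potential is the scalar sum of each charge's contribution, V = Σ kqᵢ/rᵢ.
Distances from the field point to each charge: r₁ = 1.85 m.
V = k[(9.13×10⁻⁹)/(1.85)] = 44.4 V.

44.4 V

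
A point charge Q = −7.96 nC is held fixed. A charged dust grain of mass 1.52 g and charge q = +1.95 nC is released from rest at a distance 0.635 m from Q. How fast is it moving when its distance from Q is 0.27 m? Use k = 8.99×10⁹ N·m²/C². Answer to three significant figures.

Only the electrostatic force acts, so mechanical energy is conserved: ½mv² = U₁ − U₂ = kQq(1/r₁ − 1/r₂).
U₁ − U₂ = (8.99×10⁹ N·m²/C²)(-7.96×10⁻⁹ C)(1.95×10⁻⁹ C)(1/0.635 − 1/0.270) = 2.97×10⁻⁷ J.
v = √(2·2.97×10⁻⁷/1.52×10⁻³) = 0.0198 m/s.

0.0198 m/s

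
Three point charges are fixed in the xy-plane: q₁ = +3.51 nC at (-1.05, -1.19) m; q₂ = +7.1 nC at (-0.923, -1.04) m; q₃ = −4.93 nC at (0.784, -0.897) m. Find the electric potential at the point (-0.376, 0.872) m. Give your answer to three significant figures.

25.7 V

The total potential is the scalar sum of each charge's contribution, V = Σ kqᵢ/rᵢ.
Distances from the field point to each charge: r₁ = 2.17 m, r₂ = 1.99 m, r₃ = 2.12 m.
V = k[(3.51×10⁻⁹)/(2.17) + (7.10×10⁻⁹)/(1.99) + (-4.93×10⁻⁹)/(2.12)] = 25.7 V.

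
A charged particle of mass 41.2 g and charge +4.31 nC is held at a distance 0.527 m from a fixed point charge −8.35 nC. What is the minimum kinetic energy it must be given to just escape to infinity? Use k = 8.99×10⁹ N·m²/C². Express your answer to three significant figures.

To just escape, total mechanical energy must reach zero at infinity: ½mv²_min + U = 0, so ½mv²_min = −U = |kQq|/r.
|U| = |kQq|/r = (8.99×10⁹ N·m²/C²)(8.35×10⁻⁹)(4.31×10⁻⁹)/(0.527) = 6.14×10⁻⁷ J.

6.14×10⁻⁷ J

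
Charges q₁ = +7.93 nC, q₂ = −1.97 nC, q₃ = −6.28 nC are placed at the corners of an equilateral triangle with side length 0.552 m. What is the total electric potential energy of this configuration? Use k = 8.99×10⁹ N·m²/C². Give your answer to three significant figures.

The assembly work is the sum of pairwise potential energies, U = Σ_{i<j} kqᵢqⱼ/rᵢⱼ.
All three pair separations equal the side length, 0.552 m.
U = (-2.54×10⁻⁷) + (-8.11×10⁻⁷) + (2.01×10⁻⁷) = -8.64×10⁻⁷ J.

-8.64×10⁻⁷ J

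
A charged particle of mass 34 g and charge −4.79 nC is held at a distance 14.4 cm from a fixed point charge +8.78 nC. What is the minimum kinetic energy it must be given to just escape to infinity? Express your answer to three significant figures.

To just escape, total mechanical energy must reach zero at infinity: ½mv²_min + U = 0, so ½mv²_min = −U = |kQq|/r.
|U| = |kQq|/r = (8.99×10⁹ N·m²/C²)(8.78×10⁻⁹)(4.79×10⁻⁹)/(0.144) = 2.63×10⁻⁶ J.

2.63×10⁻⁶ J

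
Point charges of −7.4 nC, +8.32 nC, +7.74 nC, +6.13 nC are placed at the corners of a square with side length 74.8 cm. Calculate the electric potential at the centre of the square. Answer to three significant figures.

Electric potential is a scalar, so the contributions from each charge add algebraically: V = Σ kqᵢ/rᵢ.
The distance from each corner to the centre is a√2/2 = 0.529 m.
V = k[(-7.40×10⁻⁹)/(0.529) + (8.32×10⁻⁹)/(0.529) + (7.74×10⁻⁹)/(0.529) + (6.13×10⁻⁹)/(0.529)] = 251 V.

251 V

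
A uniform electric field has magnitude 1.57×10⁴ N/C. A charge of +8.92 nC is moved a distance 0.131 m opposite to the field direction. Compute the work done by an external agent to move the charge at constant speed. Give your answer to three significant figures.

The potential change for a displacement 0.131 m opposite to the field direction is ΔV = +Ed = 2060 V.
W_ext = qΔV = 1.83×10⁻⁵ J.

1.83×10⁻⁵ J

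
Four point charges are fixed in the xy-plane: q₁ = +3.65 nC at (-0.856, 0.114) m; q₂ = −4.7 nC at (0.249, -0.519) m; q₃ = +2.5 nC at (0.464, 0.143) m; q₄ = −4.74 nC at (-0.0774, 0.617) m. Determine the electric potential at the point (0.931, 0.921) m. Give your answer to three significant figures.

-25.5 V

Electric potential is a scalar, so the contributions from each charge add algebraically: V = Σ kqᵢ/rᵢ.
Distances from the field point to each charge: r₁ = 1.96 m, r₂ = 1.59 m, r₃ = 0.907 m, r₄ = 1.05 m.
V = k[(3.65×10⁻⁹)/(1.96) + (-4.70×10⁻⁹)/(1.59) + (2.50×10⁻⁹)/(0.907) + (-4.74×10⁻⁹)/(1.05)] = -25.5 V.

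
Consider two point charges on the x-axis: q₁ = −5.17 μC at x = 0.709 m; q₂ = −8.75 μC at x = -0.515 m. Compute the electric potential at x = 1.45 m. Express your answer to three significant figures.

-1.03×10⁵ V

Electric potential is a scalar, so the contributions from each charge add algebraically: V = Σ kqᵢ/rᵢ.
Distances from the field point to each charge: r₁ = 0.741 m, r₂ = 1.96 m.
V = k[(-5.17×10⁻⁶)/(0.741) + (-8.75×10⁻⁶)/(1.96)] = -1.03×10⁵ V.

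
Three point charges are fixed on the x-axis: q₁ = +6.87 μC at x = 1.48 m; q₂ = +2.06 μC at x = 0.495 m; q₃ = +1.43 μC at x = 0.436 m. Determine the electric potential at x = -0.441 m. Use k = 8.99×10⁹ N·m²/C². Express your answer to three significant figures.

6.66×10⁴ V

Electric potential is a scalar, so the contributions from each charge add algebraically: V = Σ kqᵢ/rᵢ.
Distances from the field point to each charge: r₁ = 1.92 m, r₂ = 0.936 m, r₃ = 0.877 m.
V = k[(6.87×10⁻⁶)/(1.92) + (2.06×10⁻⁶)/(0.936) + (1.43×10⁻⁶)/(0.877)] = 6.66×10⁴ V.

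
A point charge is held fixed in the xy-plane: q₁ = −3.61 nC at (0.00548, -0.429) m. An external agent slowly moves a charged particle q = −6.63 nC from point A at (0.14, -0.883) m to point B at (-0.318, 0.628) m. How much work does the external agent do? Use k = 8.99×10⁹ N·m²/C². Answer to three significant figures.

For quasistatic motion the external work equals the change in potential energy: W_ext = qΔV = q(V_B − V_A).
At A: distance to the source charge is 0.474 m; V_A = kq₁/r = -68.5 V.
At B: distance to the source charge is 1.11 m; V_B = kq₁/r = -29.4 V.
ΔV = V_B − V_A = 39.2 V.
W_ext = qΔV = (-6.63×10⁻⁹ C)(39.2 V) = -2.60×10⁻⁷ J.

-2.60×10⁻⁷ J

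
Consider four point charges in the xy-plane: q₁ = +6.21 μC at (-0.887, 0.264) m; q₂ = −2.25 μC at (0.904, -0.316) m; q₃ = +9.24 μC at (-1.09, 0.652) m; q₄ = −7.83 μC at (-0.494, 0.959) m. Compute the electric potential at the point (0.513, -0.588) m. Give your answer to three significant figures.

-5550 V

Electric potential is a scalar, so the contributions from each charge add algebraically: V = Σ kqᵢ/rᵢ.
Distances from the field point to each charge: r₁ = 1.64 m, r₂ = 0.476 m, r₃ = 2.03 m, r₄ = 1.85 m.
V = k[(6.21×10⁻⁶)/(1.64) + (-2.25×10⁻⁶)/(0.476) + (9.24×10⁻⁶)/(2.03) + (-7.83×10⁻⁶)/(1.85)] = -5550 V.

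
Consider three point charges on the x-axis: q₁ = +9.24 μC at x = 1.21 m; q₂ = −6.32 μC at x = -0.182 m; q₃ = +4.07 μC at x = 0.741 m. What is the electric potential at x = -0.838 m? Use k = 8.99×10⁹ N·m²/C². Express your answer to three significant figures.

-2.29×10⁴ V

Electric potential is a scalar, so the contributions from each charge add algebraically: V = Σ kqᵢ/rᵢ.
Distances from the field point to each charge: r₁ = 2.05 m, r₂ = 0.656 m, r₃ = 1.58 m.
V = k[(9.24×10⁻⁶)/(2.05) + (-6.32×10⁻⁶)/(0.656) + (4.07×10⁻⁶)/(1.58)] = -2.29×10⁴ V.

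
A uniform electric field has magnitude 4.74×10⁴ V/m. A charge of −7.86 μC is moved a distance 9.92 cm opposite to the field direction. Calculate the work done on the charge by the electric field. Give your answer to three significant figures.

0.0370 J

The potential change for a displacement 9.92 cm opposite to the field direction is ΔV = +Ed = 4700 V.
W_field = −qΔV = 0.0370 J.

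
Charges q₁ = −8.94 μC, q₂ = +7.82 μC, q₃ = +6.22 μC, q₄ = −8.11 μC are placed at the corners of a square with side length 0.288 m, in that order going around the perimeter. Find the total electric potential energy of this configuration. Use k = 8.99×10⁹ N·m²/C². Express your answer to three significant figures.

-2.60 J

The work to assemble the configuration equals its total potential energy, U = Σ kqᵢqⱼ/rᵢⱼ over all pairs.
The four side pairs have separation 0.288 m and the two diagonal pairs 0.407 m.
Summing all 6 pair terms gives U = -2.60 J.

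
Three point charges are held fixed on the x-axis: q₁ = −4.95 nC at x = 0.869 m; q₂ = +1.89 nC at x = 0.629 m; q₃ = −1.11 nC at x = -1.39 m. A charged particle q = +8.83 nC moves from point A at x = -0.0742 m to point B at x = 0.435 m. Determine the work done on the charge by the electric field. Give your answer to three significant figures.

-8.99×10⁻⁸ J

The work done by the electric force is W_field = −ΔU = −q(V_B − V_A) = q(V_A − V_B).
At A: distances to the source charges are 0.943 m, 0.703 m, 1.32 m; V_A = Σ kqᵢ/rᵢ = -30.6 V.
At B: distances to the source charges are 0.434 m, 0.194 m, 1.82 m; V_B = Σ kqᵢ/rᵢ = -20.4 V.
ΔV = V_B − V_A = 10.2 V.
W_field = −qΔV = −(8.83×10⁻⁹ C)(10.2 V) = -8.99×10⁻⁸ J.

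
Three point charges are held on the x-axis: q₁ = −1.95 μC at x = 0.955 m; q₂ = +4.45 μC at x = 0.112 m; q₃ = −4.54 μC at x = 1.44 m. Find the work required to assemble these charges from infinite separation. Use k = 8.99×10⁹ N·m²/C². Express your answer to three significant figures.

-0.0652 J

The work to assemble the configuration equals its total potential energy, U = Σ kqᵢqⱼ/rᵢⱼ over all pairs.
Pair separations: r₁₂ = 0.843 m, r₁₃ = 0.485 m, r₂₃ = 1.33 m.
U = (-0.0925) + (0.164) + (-0.137) = -0.0652 J.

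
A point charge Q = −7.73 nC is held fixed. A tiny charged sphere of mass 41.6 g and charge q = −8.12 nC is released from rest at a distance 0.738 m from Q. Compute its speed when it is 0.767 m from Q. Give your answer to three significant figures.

Only the electrostatic force acts, so mechanical energy is conserved: ½mv² = U₁ − U₂ = kQq(1/r₁ − 1/r₂).
U₁ − U₂ = (8.99×10⁹ N·m²/C²)(-7.73×10⁻⁹ C)(-8.12×10⁻⁹ C)(1/0.738 − 1/0.767) = 2.89×10⁻⁸ J.
v = √(2·2.89×10⁻⁸/0.0416) = 1.18×10⁻³ m/s.

1.18×10⁻³ m/s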